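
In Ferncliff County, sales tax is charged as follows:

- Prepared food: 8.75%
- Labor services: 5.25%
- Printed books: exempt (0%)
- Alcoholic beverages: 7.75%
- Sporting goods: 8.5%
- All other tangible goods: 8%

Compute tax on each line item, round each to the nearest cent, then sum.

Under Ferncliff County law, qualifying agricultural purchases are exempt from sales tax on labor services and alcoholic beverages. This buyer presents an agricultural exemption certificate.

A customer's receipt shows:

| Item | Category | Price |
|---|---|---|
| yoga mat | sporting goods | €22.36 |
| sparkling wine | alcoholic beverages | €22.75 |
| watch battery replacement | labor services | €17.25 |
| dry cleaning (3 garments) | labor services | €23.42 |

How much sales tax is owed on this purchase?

Yoga mat €22.36: sporting goods → 8.5% → €1.90
Sparkling wine €22.75: alcoholic beverages, buyer-exempt → 0% → €0.00
Watch battery replacement €17.25: labor services, buyer-exempt → 0% → €0.00
Dry cleaning (3 garments) €23.42: labor services, buyer-exempt → 0% → €0.00
Total tax = €1.90

€1.90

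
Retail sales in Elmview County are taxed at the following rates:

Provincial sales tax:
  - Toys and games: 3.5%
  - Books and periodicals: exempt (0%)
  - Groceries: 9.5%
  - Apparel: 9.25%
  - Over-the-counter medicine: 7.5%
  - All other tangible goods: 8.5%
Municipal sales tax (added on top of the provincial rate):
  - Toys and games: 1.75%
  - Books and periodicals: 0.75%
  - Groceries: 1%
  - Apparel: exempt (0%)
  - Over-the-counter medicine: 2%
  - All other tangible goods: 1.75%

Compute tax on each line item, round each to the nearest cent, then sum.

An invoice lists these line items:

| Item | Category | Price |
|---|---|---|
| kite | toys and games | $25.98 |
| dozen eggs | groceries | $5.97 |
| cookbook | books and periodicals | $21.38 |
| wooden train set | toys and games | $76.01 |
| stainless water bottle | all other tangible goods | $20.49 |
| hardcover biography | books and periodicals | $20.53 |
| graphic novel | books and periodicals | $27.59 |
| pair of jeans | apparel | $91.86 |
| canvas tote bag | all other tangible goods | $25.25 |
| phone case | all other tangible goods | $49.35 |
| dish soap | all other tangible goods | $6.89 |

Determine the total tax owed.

$25.46

Kite $25.98: toys and games → 3.5% + 1.75% municipal = 5.25% → $1.36
Dozen eggs $5.97: groceries → 9.5% + 1% municipal = 10.5% → $0.63
Cookbook $21.38: books and periodicals → 0% + 0.75% municipal = 0.75% → $0.16
Wooden train set $76.01: toys and games → 3.5% + 1.75% municipal = 5.25% → $3.99
Stainless water bottle $20.49: all other tangible goods → 8.5% + 1.75% municipal = 10.25% → $2.10
Hardcover biography $20.53: books and periodicals → 0% + 0.75% municipal = 0.75% → $0.15
Graphic novel $27.59: books and periodicals → 0% + 0.75% municipal = 0.75% → $0.21
Pair of jeans $91.86: apparel → 9.25% + 0% municipal = 9.25% → $8.50
Canvas tote bag $25.25: all other tangible goods → 8.5% + 1.75% municipal = 10.25% → $2.59
Phone case $49.35: all other tangible goods → 8.5% + 1.75% municipal = 10.25% → $5.06
Dish soap $6.89: all other tangible goods → 8.5% + 1.75% municipal = 10.25% → $0.71
Total tax = $1.36 + $0.63 + $0.16 + $3.99 + $2.10 + $0.15 + $0.21 + $8.50 + $2.59 + $5.06 + $0.71 = $25.46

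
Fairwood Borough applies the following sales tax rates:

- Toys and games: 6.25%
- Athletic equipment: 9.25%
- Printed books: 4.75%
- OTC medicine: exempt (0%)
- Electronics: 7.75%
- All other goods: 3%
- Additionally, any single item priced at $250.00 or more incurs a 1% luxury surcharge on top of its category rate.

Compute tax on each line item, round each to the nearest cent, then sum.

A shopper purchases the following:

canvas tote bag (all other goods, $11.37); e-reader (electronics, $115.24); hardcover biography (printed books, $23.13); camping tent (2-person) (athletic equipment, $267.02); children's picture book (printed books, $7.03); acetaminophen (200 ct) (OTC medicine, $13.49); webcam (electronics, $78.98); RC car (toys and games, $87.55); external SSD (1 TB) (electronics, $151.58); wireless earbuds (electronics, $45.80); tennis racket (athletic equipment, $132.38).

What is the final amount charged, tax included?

Canvas tote bag $11.37: all other goods → 3% → $0.34
E-reader $115.24: electronics → 7.75% → $8.93
Hardcover biography $23.13: printed books → 4.75% → $1.10
Camping tent (2-person) $267.02: athletic equipment → 9.25% + 1% surcharge = 10.25% → $27.37
Children's picture book $7.03: printed books → 4.75% → $0.33
Acetaminophen (200 ct) $13.49: OTC medicine → 0% → $0.00
Webcam $78.98: electronics → 7.75% → $6.12
RC car $87.55: toys and games → 6.25% → $5.47
External SSD (1 TB) $151.58: electronics → 7.75% → $11.75
Wireless earbuds $45.80: electronics → 7.75% → $3.55
Tennis racket $132.38: athletic equipment → 9.25% → $12.25
Subtotal = $933.57; tax = $77.21; total due = $1010.78

$1010.78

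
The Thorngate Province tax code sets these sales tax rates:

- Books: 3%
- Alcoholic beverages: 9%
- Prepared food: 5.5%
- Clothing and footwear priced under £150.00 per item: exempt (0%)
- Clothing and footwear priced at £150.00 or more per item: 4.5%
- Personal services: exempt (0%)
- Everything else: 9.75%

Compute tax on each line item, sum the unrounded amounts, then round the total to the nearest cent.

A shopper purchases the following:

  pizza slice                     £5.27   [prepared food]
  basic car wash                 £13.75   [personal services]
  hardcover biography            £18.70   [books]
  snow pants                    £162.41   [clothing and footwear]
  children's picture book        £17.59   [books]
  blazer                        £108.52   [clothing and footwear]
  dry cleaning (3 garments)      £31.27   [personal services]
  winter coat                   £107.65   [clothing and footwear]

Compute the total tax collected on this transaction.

£8.69

Pizza slice £5.27: prepared food → 5.5% → £0.28985
Basic car wash £13.75: personal services → 0% → £0.00
Hardcover biography £18.70: books → 3% → £0.561
Snow pants £162.41: clothing and footwear, £150.00 or more → 4.5% → £7.30845
Children's picture book £17.59: books → 3% → £0.5277
Blazer £108.52: clothing and footwear, under £150.00 → 0% → £0.00
Dry cleaning (3 garments) £31.27: personal services → 0% → £0.00
Winter coat £107.65: clothing and footwear, under £150.00 → 0% → £0.00
Unrounded tax sum = £8.687 → £8.69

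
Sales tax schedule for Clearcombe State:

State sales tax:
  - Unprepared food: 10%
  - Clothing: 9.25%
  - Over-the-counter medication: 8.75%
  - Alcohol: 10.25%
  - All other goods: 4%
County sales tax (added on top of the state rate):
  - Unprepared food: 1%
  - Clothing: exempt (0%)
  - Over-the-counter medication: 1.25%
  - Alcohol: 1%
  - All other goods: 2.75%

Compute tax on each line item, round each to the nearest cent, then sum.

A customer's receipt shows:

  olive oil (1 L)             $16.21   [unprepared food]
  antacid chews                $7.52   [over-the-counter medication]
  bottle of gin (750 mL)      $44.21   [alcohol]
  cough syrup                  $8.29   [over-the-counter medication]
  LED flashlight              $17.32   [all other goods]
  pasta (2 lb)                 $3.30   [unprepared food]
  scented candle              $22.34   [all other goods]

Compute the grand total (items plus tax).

Olive oil (1 L) $16.21: unprepared food → 10% + 1% county = 11% → $1.78
Antacid chews $7.52: over-the-counter medication → 8.75% + 1.25% county = 10% → $0.75
Bottle of gin (750 mL) $44.21: alcohol → 10.25% + 1% county = 11.25% → $4.97
Cough syrup $8.29: over-the-counter medication → 8.75% + 1.25% county = 10% → $0.83
LED flashlight $17.32: all other goods → 4% + 2.75% county = 6.75% → $1.17
Pasta (2 lb) $3.30: unprepared food → 10% + 1% county = 11% → $0.36
Scented candle $22.34: all other goods → 4% + 2.75% county = 6.75% → $1.51
Subtotal = $119.19; tax = $11.37; total due = $130.56

$130.56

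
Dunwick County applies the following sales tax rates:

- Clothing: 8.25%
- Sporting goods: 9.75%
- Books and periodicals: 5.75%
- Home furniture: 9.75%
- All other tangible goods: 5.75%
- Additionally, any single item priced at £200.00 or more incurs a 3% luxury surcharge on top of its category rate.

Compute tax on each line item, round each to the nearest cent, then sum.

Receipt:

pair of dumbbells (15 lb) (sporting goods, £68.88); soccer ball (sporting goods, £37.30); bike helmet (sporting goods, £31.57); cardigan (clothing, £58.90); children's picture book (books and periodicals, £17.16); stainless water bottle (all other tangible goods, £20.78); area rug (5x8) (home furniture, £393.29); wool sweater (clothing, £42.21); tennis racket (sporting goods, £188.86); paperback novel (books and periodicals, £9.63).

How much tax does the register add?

Pair of dumbbells (15 lb) £68.88: sporting goods → 9.75% → £6.72
Soccer ball £37.30: sporting goods → 9.75% → £3.64
Bike helmet £31.57: sporting goods → 9.75% → £3.08
Cardigan £58.90: clothing → 8.25% → £4.86
Children's picture book £17.16: books and periodicals → 5.75% → £0.99
Stainless water bottle £20.78: all other tangible goods → 5.75% → £1.19
Area rug (5x8) £393.29: home furniture → 9.75% + 3% surcharge = 12.75% → £50.14
Wool sweater £42.21: clothing → 8.25% → £3.48
Tennis racket £188.86: sporting goods → 9.75% → £18.41
Paperback novel £9.63: books and periodicals → 5.75% → £0.55
Total tax = £6.72 + £3.64 + £3.08 + £4.86 + £0.99 + £1.19 + £50.14 + £3.48 + £18.41 + £0.55 = £93.06

£93.06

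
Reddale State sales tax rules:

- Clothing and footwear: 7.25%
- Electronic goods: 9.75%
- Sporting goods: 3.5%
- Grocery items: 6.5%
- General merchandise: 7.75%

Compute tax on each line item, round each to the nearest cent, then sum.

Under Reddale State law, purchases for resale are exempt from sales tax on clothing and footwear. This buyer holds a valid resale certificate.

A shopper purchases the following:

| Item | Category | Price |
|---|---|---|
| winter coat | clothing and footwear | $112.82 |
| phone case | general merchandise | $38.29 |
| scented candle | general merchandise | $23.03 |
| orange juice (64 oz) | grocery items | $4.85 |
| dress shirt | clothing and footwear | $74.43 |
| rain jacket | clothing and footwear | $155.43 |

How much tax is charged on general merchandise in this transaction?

Phone case $38.29: general merchandise → 7.75% → $2.97
Scented candle $23.03: general merchandise → 7.75% → $1.78
Tax on general merchandise = $2.97 + $1.78 = $4.75

$4.75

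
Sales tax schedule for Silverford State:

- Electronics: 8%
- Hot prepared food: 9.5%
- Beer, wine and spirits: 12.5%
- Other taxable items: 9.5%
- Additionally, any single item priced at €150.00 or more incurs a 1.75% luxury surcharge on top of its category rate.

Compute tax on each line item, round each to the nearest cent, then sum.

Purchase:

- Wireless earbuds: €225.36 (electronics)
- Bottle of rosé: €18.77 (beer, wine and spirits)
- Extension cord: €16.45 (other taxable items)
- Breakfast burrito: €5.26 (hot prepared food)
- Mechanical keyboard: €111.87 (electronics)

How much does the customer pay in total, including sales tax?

€413.04

Wireless earbuds €225.36: electronics → 8% + 1.75% surcharge = 9.75% → €21.97
Bottle of rosé €18.77: beer, wine and spirits → 12.5% → €2.35
Extension cord €16.45: other taxable items → 9.5% → €1.56
Breakfast burrito €5.26: hot prepared food → 9.5% → €0.50
Mechanical keyboard €111.87: electronics → 8% → €8.95
Subtotal = €377.71; tax = €35.33; total due = €413.04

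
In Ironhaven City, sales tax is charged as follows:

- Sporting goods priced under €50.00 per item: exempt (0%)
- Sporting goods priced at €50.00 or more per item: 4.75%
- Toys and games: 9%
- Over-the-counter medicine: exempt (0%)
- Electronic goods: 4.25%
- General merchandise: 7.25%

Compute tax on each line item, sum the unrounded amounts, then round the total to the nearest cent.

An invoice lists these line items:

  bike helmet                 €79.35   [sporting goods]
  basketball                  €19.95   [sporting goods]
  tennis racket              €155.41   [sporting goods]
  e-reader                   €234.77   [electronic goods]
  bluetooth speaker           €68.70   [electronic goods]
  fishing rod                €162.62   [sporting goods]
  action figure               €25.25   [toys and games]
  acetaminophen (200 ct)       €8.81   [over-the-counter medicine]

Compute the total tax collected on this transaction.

€34.05

Bike helmet €79.35: sporting goods, €50.00 or more → 4.75% → €3.769125
Basketball €19.95: sporting goods, under €50.00 → 0% → €0.00
Tennis racket €155.41: sporting goods, €50.00 or more → 4.75% → €7.381975
E-reader €234.77: electronic goods → 4.25% → €9.977725
Bluetooth speaker €68.70: electronic goods → 4.25% → €2.91975
Fishing rod €162.62: sporting goods, €50.00 or more → 4.75% → €7.72445
Action figure €25.25: toys and games → 9% → €2.2725
Acetaminophen (200 ct) €8.81: over-the-counter medicine → 0% → €0.00
Unrounded tax sum = €34.045525 → €34.05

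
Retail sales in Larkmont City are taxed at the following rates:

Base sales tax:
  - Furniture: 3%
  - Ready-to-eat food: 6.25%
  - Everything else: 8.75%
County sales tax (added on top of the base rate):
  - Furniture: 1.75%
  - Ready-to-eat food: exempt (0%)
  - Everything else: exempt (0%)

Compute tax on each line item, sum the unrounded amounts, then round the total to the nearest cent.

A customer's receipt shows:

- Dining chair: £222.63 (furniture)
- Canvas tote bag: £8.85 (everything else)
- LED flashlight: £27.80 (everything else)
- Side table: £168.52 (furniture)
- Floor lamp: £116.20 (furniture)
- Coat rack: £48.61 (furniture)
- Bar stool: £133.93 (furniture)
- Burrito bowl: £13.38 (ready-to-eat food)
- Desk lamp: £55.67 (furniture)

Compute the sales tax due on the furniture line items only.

Dining chair £222.63: furniture → 3% + 1.75% county = 4.75% → £10.574925
Side table £168.52: furniture → 3% + 1.75% county = 4.75% → £8.0047
Floor lamp £116.20: furniture → 3% + 1.75% county = 4.75% → £5.5195
Coat rack £48.61: furniture → 3% + 1.75% county = 4.75% → £2.308975
Bar stool £133.93: furniture → 3% + 1.75% county = 4.75% → £6.361675
Desk lamp £55.67: furniture → 3% + 1.75% county = 4.75% → £2.644325
Tax on furniture: unrounded sum = £35.4141 → £35.41

£35.41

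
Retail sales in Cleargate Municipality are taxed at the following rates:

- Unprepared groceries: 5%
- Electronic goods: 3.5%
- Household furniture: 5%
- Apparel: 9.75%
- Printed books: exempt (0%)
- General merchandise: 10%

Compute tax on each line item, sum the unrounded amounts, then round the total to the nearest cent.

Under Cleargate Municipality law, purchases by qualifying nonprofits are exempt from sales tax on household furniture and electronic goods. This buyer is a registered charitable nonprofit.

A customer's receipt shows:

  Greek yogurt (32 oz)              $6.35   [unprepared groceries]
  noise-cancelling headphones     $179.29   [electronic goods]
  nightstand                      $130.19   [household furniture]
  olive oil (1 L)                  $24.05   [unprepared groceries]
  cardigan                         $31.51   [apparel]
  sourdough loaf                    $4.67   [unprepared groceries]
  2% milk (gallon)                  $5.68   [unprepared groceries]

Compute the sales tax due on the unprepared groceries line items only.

$2.04

Greek yogurt (32 oz) $6.35: unprepared groceries → 5% → $0.3175
Olive oil (1 L) $24.05: unprepared groceries → 5% → $1.2025
Sourdough loaf $4.67: unprepared groceries → 5% → $0.2335
2% milk (gallon) $5.68: unprepared groceries → 5% → $0.284
Tax on unprepared groceries: unrounded sum = $2.0375 → $2.04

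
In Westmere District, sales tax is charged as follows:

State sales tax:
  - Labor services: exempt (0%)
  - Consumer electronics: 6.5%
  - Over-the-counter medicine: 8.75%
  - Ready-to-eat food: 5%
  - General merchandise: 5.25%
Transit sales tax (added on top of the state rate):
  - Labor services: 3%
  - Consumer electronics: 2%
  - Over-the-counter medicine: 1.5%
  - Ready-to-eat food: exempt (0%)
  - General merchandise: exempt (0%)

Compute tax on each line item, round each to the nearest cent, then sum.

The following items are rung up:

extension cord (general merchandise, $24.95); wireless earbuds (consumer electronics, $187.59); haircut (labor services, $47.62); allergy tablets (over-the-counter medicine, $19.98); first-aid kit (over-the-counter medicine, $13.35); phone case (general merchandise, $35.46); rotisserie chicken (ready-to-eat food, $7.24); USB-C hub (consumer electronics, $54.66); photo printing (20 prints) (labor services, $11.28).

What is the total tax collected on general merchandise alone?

Extension cord $24.95: general merchandise → 5.25% + 0% transit = 5.25% → $1.31
Phone case $35.46: general merchandise → 5.25% + 0% transit = 5.25% → $1.86
Tax on general merchandise = $1.31 + $1.86 = $3.17

$3.17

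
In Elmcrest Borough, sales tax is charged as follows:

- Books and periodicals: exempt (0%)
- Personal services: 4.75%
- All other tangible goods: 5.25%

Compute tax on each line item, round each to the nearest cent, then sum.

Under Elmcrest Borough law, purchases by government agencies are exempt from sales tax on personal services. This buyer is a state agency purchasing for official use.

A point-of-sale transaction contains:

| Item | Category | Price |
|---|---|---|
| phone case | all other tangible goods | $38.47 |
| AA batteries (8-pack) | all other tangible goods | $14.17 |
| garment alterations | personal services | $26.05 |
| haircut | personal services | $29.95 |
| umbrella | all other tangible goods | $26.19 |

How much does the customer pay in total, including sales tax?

$138.96

Phone case $38.47: all other tangible goods → 5.25% → $2.02
AA batteries (8-pack) $14.17: all other tangible goods → 5.25% → $0.74
Garment alterations $26.05: personal services, buyer-exempt → 0% → $0.00
Haircut $29.95: personal services, buyer-exempt → 0% → $0.00
Umbrella $26.19: all other tangible goods → 5.25% → $1.37
Subtotal = $134.83; tax = $4.13; total due = $138.96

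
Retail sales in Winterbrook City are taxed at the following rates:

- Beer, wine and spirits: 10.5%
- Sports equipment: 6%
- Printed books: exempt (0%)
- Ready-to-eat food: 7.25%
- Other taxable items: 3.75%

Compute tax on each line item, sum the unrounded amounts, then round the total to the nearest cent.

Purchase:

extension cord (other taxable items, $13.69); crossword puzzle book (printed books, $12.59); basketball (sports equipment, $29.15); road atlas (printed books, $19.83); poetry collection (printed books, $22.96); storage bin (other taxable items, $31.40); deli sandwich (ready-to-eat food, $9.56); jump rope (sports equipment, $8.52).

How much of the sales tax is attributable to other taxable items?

Extension cord $13.69: other taxable items → 3.75% → $0.513375
Storage bin $31.40: other taxable items → 3.75% → $1.1775
Tax on other taxable items: unrounded sum = $1.690875 → $1.69

$1.69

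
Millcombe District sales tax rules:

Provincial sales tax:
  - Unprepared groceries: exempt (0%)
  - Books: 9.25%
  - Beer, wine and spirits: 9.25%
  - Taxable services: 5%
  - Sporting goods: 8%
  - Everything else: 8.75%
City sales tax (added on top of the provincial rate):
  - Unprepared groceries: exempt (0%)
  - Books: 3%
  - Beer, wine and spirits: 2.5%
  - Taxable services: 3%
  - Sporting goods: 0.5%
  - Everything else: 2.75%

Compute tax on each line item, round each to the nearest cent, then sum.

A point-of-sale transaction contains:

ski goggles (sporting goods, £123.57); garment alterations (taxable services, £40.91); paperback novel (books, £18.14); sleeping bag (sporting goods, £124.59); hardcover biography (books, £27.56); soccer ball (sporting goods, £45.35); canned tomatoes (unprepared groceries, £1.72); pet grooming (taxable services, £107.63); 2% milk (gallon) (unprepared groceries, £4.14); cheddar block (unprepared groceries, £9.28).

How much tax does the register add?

Ski goggles £123.57: sporting goods → 8% + 0.5% city = 8.5% → £10.50
Garment alterations £40.91: taxable services → 5% + 3% city = 8% → £3.27
Paperback novel £18.14: books → 9.25% + 3% city = 12.25% → £2.22
Sleeping bag £124.59: sporting goods → 8% + 0.5% city = 8.5% → £10.59
Hardcover biography £27.56: books → 9.25% + 3% city = 12.25% → £3.38
Soccer ball £45.35: sporting goods → 8% + 0.5% city = 8.5% → £3.85
Canned tomatoes £1.72: unprepared groceries → 0% + 0% city = 0% → £0.00
Pet grooming £107.63: taxable services → 5% + 3% city = 8% → £8.61
2% milk (gallon) £4.14: unprepared groceries → 0% + 0% city = 0% → £0.00
Cheddar block £9.28: unprepared groceries → 0% + 0% city = 0% → £0.00
Total tax = £10.50 + £3.27 + £2.22 + £10.59 + £3.38 + £3.85 + £8.61 = £42.42

£42.42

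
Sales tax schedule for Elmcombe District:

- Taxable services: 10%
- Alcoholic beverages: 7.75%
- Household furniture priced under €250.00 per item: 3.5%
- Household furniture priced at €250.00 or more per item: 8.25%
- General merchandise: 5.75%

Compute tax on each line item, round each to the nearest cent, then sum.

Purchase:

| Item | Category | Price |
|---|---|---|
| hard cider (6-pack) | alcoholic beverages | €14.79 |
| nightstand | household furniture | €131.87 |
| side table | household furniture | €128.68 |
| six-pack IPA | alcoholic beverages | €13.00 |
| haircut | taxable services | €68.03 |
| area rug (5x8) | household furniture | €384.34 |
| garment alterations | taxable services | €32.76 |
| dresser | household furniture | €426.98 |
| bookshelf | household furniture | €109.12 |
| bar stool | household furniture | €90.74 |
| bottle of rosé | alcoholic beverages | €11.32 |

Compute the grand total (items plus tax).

€1507.81

Hard cider (6-pack) €14.79: alcoholic beverages → 7.75% → €1.15
Nightstand €131.87: household furniture, under €250.00 → 3.5% → €4.62
Side table €128.68: household furniture, under €250.00 → 3.5% → €4.50
Six-pack IPA €13.00: alcoholic beverages → 7.75% → €1.01
Haircut €68.03: taxable services → 10% → €6.80
Area rug (5x8) €384.34: household furniture, €250.00 or more → 8.25% → €31.71
Garment alterations €32.76: taxable services → 10% → €3.28
Dresser €426.98: household furniture, €250.00 or more → 8.25% → €35.23
Bookshelf €109.12: household furniture, under €250.00 → 3.5% → €3.82
Bar stool €90.74: household furniture, under €250.00 → 3.5% → €3.18
Bottle of rosé €11.32: alcoholic beverages → 7.75% → €0.88
Subtotal = €1411.63; tax = €96.18; total due = €1507.81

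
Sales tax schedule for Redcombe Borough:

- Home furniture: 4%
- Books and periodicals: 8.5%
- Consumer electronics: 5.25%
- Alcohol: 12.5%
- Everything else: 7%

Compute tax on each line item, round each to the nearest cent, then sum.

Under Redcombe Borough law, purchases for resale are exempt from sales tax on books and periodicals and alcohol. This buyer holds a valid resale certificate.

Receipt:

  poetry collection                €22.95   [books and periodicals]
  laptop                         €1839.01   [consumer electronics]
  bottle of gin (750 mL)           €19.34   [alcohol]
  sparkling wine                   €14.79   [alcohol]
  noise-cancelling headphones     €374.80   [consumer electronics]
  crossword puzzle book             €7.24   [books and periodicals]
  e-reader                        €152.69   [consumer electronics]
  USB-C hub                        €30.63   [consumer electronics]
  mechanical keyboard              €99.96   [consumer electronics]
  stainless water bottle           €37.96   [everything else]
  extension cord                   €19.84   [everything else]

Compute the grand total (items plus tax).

Poetry collection €22.95: books and periodicals, buyer-exempt → 0% → €0.00
Laptop €1839.01: consumer electronics → 5.25% → €96.55
Bottle of gin (750 mL) €19.34: alcohol, buyer-exempt → 0% → €0.00
Sparkling wine €14.79: alcohol, buyer-exempt → 0% → €0.00
Noise-cancelling headphones €374.80: consumer electronics → 5.25% → €19.68
Crossword puzzle book €7.24: books and periodicals, buyer-exempt → 0% → €0.00
E-reader €152.69: consumer electronics → 5.25% → €8.02
USB-C hub €30.63: consumer electronics → 5.25% → €1.61
Mechanical keyboard €99.96: consumer electronics → 5.25% → €5.25
Stainless water bottle €37.96: everything else → 7% → €2.66
Extension cord €19.84: everything else → 7% → €1.39
Subtotal = €2619.21; tax = €135.16; total due = €2754.37

€2754.37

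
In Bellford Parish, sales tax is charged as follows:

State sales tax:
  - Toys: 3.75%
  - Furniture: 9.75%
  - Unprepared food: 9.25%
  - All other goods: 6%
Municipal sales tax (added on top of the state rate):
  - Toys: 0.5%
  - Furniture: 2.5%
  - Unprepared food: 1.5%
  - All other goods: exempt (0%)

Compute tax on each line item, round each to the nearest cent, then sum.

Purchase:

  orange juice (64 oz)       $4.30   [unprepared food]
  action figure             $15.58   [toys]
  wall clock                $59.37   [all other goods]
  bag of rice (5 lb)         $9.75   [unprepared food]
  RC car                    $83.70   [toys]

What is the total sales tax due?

Orange juice (64 oz) $4.30: unprepared food → 9.25% + 1.5% municipal = 10.75% → $0.46
Action figure $15.58: toys → 3.75% + 0.5% municipal = 4.25% → $0.66
Wall clock $59.37: all other goods → 6% + 0% municipal = 6% → $3.56
Bag of rice (5 lb) $9.75: unprepared food → 9.25% + 1.5% municipal = 10.75% → $1.05
RC car $83.70: toys → 3.75% + 0.5% municipal = 4.25% → $3.56
Total tax = $0.46 + $0.66 + $3.56 + $1.05 + $3.56 = $9.29

$9.29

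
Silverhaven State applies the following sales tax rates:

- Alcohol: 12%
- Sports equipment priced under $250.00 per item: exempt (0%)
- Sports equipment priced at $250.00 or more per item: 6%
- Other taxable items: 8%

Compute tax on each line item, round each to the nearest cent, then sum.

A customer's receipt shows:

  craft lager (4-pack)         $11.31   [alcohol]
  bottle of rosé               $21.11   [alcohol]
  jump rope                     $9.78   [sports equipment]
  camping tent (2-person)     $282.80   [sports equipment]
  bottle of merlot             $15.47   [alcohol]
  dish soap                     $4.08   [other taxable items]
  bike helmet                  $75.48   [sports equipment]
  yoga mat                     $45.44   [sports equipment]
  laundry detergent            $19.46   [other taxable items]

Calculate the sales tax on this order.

$24.61

Craft lager (4-pack) $11.31: alcohol → 12% → $1.36
Bottle of rosé $21.11: alcohol → 12% → $2.53
Jump rope $9.78: sports equipment, under $250.00 → 0% → $0.00
Camping tent (2-person) $282.80: sports equipment, $250.00 or more → 6% → $16.97
Bottle of merlot $15.47: alcohol → 12% → $1.86
Dish soap $4.08: other taxable items → 8% → $0.33
Bike helmet $75.48: sports equipment, under $250.00 → 0% → $0.00
Yoga mat $45.44: sports equipment, under $250.00 → 0% → $0.00
Laundry detergent $19.46: other taxable items → 8% → $1.56
Total tax = $1.36 + $2.53 + $16.97 + $1.86 + $0.33 + $1.56 = $24.61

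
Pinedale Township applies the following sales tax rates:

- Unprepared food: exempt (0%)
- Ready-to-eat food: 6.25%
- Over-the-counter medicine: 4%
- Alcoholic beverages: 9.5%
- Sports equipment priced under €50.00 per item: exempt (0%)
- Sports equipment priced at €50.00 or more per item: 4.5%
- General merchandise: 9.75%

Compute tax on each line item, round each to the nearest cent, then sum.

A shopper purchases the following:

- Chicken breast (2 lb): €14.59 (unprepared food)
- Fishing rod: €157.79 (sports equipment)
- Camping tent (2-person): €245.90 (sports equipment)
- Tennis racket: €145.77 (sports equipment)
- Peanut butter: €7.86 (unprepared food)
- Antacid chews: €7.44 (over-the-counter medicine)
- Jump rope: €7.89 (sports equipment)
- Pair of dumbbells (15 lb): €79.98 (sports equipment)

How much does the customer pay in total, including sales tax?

€695.85

Chicken breast (2 lb) €14.59: unprepared food → 0% → €0.00
Fishing rod €157.79: sports equipment, €50.00 or more → 4.5% → €7.10
Camping tent (2-person) €245.90: sports equipment, €50.00 or more → 4.5% → €11.07
Tennis racket €145.77: sports equipment, €50.00 or more → 4.5% → €6.56
Peanut butter €7.86: unprepared food → 0% → €0.00
Antacid chews €7.44: over-the-counter medicine → 4% → €0.30
Jump rope €7.89: sports equipment, under €50.00 → 0% → €0.00
Pair of dumbbells (15 lb) €79.98: sports equipment, €50.00 or more → 4.5% → €3.60
Subtotal = €667.22; tax = €28.63; total due = €695.85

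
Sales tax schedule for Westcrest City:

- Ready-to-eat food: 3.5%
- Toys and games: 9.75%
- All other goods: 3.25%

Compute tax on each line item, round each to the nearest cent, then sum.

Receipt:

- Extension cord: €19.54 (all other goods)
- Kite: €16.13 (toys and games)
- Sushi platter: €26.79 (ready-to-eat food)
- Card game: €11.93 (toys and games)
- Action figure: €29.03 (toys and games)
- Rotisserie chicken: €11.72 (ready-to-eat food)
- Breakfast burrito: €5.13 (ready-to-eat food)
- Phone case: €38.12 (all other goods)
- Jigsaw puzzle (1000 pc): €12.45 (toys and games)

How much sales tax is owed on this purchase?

Extension cord €19.54: all other goods → 3.25% → €0.64
Kite €16.13: toys and games → 9.75% → €1.57
Sushi platter €26.79: ready-to-eat food → 3.5% → €0.94
Card game €11.93: toys and games → 9.75% → €1.16
Action figure €29.03: toys and games → 9.75% → €2.83
Rotisserie chicken €11.72: ready-to-eat food → 3.5% → €0.41
Breakfast burrito €5.13: ready-to-eat food → 3.5% → €0.18
Phone case €38.12: all other goods → 3.25% → €1.24
Jigsaw puzzle (1000 pc) €12.45: toys and games → 9.75% → €1.21
Total tax = €0.64 + €1.57 + €0.94 + €1.16 + €2.83 + €0.41 + €0.18 + €1.24 + €1.21 = €10.18

€10.18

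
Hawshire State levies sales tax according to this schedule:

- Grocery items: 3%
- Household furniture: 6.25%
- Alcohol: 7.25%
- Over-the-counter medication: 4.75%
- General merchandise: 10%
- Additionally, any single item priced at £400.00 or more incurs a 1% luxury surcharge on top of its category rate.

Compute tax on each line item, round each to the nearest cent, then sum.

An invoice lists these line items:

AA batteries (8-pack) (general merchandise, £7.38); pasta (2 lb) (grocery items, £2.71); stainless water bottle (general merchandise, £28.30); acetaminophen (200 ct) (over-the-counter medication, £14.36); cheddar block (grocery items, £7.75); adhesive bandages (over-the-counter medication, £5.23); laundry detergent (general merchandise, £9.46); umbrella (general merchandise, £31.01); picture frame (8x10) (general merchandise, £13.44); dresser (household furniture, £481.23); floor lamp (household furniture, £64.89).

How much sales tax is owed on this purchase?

AA batteries (8-pack) £7.38: general merchandise → 10% → £0.74
Pasta (2 lb) £2.71: grocery items → 3% → £0.08
Stainless water bottle £28.30: general merchandise → 10% → £2.83
Acetaminophen (200 ct) £14.36: over-the-counter medication → 4.75% → £0.68
Cheddar block £7.75: grocery items → 3% → £0.23
Adhesive bandages £5.23: over-the-counter medication → 4.75% → £0.25
Laundry detergent £9.46: general merchandise → 10% → £0.95
Umbrella £31.01: general merchandise → 10% → £3.10
Picture frame (8x10) £13.44: general merchandise → 10% → £1.34
Dresser £481.23: household furniture → 6.25% + 1% surcharge = 7.25% → £34.89
Floor lamp £64.89: household furniture → 6.25% → £4.06
Total tax = £0.74 + £0.08 + £2.83 + £0.68 + £0.23 + £0.25 + £0.95 + £3.10 + £1.34 + £34.89 + £4.06 = £49.15

£49.15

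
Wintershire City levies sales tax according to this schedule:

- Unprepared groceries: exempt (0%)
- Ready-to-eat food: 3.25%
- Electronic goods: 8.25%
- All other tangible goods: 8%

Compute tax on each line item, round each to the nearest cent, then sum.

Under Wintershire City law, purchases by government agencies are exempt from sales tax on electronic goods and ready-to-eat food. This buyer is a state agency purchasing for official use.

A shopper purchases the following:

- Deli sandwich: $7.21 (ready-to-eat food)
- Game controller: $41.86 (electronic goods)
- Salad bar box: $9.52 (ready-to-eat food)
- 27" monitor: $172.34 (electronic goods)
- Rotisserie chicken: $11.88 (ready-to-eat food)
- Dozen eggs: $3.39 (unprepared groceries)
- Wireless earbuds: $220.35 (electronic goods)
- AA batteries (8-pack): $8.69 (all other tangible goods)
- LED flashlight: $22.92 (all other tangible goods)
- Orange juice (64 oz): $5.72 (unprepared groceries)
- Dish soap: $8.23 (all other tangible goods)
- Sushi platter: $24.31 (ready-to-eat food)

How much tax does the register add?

Deli sandwich $7.21: ready-to-eat food, buyer-exempt → 0% → $0.00
Game controller $41.86: electronic goods, buyer-exempt → 0% → $0.00
Salad bar box $9.52: ready-to-eat food, buyer-exempt → 0% → $0.00
27" monitor $172.34: electronic goods, buyer-exempt → 0% → $0.00
Rotisserie chicken $11.88: ready-to-eat food, buyer-exempt → 0% → $0.00
Dozen eggs $3.39: unprepared groceries → 0% → $0.00
Wireless earbuds $220.35: electronic goods, buyer-exempt → 0% → $0.00
AA batteries (8-pack) $8.69: all other tangible goods → 8% → $0.70
LED flashlight $22.92: all other tangible goods → 8% → $1.83
Orange juice (64 oz) $5.72: unprepared groceries → 0% → $0.00
Dish soap $8.23: all other tangible goods → 8% → $0.66
Sushi platter $24.31: ready-to-eat food, buyer-exempt → 0% → $0.00
Total tax = $0.70 + $1.83 + $0.66 = $3.19

$3.19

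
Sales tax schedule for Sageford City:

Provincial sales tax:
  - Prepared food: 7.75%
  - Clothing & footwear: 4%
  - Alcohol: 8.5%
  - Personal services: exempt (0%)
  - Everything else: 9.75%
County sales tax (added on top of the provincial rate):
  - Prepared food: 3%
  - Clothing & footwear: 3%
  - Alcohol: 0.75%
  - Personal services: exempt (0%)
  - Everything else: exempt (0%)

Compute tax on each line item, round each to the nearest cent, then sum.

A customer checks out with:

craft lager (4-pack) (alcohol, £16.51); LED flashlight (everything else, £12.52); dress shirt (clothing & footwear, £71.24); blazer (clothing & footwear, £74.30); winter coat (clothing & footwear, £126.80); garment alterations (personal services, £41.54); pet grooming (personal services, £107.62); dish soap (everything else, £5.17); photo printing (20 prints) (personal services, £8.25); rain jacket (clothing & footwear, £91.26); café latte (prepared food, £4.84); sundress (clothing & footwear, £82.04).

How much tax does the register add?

£34.97

Craft lager (4-pack) £16.51: alcohol → 8.5% + 0.75% county = 9.25% → £1.53
LED flashlight £12.52: everything else → 9.75% + 0% county = 9.75% → £1.22
Dress shirt £71.24: clothing & footwear → 4% + 3% county = 7% → £4.99
Blazer £74.30: clothing & footwear → 4% + 3% county = 7% → £5.20
Winter coat £126.80: clothing & footwear → 4% + 3% county = 7% → £8.88
Garment alterations £41.54: personal services → 0% + 0% county = 0% → £0.00
Pet grooming £107.62: personal services → 0% + 0% county = 0% → £0.00
Dish soap £5.17: everything else → 9.75% + 0% county = 9.75% → £0.50
Photo printing (20 prints) £8.25: personal services → 0% + 0% county = 0% → £0.00
Rain jacket £91.26: clothing & footwear → 4% + 3% county = 7% → £6.39
Café latte £4.84: prepared food → 7.75% + 3% county = 10.75% → £0.52
Sundress £82.04: clothing & footwear → 4% + 3% county = 7% → £5.74
Total tax = £1.53 + £1.22 + £4.99 + £5.20 + £8.88 + £0.50 + £6.39 + £0.52 + £5.74 = £34.97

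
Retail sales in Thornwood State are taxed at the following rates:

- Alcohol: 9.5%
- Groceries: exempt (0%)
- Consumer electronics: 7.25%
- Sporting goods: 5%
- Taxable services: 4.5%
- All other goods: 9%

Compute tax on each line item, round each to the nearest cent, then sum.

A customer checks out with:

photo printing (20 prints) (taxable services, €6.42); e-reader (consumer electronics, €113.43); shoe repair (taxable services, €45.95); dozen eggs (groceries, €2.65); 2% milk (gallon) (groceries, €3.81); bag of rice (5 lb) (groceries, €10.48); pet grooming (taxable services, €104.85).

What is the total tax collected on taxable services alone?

Photo printing (20 prints) €6.42: taxable services → 4.5% → €0.29
Shoe repair €45.95: taxable services → 4.5% → €2.07
Pet grooming €104.85: taxable services → 4.5% → €4.72
Tax on taxable services = €0.29 + €2.07 + €4.72 = €7.08

€7.08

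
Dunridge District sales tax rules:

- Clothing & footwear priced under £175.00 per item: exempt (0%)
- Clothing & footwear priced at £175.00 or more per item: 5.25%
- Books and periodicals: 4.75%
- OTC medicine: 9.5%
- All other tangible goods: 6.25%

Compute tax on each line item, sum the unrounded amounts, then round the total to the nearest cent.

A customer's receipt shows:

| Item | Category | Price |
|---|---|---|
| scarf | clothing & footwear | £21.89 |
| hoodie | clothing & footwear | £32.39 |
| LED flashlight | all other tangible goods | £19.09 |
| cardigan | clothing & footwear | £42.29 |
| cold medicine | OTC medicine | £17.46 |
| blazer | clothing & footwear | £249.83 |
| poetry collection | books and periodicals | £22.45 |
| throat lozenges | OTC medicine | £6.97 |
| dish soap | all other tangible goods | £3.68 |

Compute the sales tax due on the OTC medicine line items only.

Cold medicine £17.46: OTC medicine → 9.5% → £1.6587
Throat lozenges £6.97: OTC medicine → 9.5% → £0.66215
Tax on OTC medicine: unrounded sum = £2.32085 → £2.32

£2.32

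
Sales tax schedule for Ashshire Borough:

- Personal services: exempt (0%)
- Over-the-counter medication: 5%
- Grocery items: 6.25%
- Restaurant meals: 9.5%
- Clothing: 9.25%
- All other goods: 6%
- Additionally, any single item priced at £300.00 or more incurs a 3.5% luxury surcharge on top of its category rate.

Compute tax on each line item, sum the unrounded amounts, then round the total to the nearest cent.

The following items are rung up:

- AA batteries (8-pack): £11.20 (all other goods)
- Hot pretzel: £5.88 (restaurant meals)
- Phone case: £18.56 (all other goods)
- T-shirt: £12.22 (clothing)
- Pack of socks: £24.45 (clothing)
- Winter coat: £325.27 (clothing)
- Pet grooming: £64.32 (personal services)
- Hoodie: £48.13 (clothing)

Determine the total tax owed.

£51.66

AA batteries (8-pack) £11.20: all other goods → 6% → £0.672
Hot pretzel £5.88: restaurant meals → 9.5% → £0.5586
Phone case £18.56: all other goods → 6% → £1.1136
T-shirt £12.22: clothing → 9.25% → £1.13035
Pack of socks £24.45: clothing → 9.25% → £2.261625
Winter coat £325.27: clothing → 9.25% + 3.5% surcharge = 12.75% → £41.471925
Pet grooming £64.32: personal services → 0% → £0.00
Hoodie £48.13: clothing → 9.25% → £4.452025
Unrounded tax sum = £51.660125 → £51.66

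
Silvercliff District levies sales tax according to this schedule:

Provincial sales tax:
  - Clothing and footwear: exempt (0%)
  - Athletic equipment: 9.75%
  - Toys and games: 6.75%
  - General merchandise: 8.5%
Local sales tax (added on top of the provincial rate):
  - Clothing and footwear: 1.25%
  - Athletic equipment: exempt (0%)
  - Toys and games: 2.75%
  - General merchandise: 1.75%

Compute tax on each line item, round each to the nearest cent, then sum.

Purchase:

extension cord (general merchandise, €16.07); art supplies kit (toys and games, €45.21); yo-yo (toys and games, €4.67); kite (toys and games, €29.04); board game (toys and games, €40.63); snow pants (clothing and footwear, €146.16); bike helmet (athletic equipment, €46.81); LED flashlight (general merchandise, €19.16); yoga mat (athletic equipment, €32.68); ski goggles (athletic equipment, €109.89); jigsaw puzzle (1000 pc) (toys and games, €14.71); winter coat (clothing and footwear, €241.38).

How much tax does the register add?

€39.67

Extension cord €16.07: general merchandise → 8.5% + 1.75% local = 10.25% → €1.65
Art supplies kit €45.21: toys and games → 6.75% + 2.75% local = 9.5% → €4.29
Yo-yo €4.67: toys and games → 6.75% + 2.75% local = 9.5% → €0.44
Kite €29.04: toys and games → 6.75% + 2.75% local = 9.5% → €2.76
Board game €40.63: toys and games → 6.75% + 2.75% local = 9.5% → €3.86
Snow pants €146.16: clothing and footwear → 0% + 1.25% local = 1.25% → €1.83
Bike helmet €46.81: athletic equipment → 9.75% + 0% local = 9.75% → €4.56
LED flashlight €19.16: general merchandise → 8.5% + 1.75% local = 10.25% → €1.96
Yoga mat €32.68: athletic equipment → 9.75% + 0% local = 9.75% → €3.19
Ski goggles €109.89: athletic equipment → 9.75% + 0% local = 9.75% → €10.71
Jigsaw puzzle (1000 pc) €14.71: toys and games → 6.75% + 2.75% local = 9.5% → €1.40
Winter coat €241.38: clothing and footwear → 0% + 1.25% local = 1.25% → €3.02
Total tax = €1.65 + €4.29 + €0.44 + €2.76 + €3.86 + €1.83 + €4.56 + €1.96 + €3.19 + €10.71 + €1.40 + €3.02 = €39.67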